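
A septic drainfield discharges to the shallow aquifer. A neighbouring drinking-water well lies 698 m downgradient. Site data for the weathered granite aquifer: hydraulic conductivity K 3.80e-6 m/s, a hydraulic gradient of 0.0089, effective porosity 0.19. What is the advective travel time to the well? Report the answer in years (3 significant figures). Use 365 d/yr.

K = 3.80e-6 m/s × 86400 s/d = 0.3283 m/d
Specific discharge q = 0.3283 × 0.0089 = 0.002922 m/d
Average linear velocity = 0.002922 / 0.19 = 0.01538 m/d
t = L / v = 698 / 0.01538 = 45390 d
   = 45390 / 365 = 124 yr

124 years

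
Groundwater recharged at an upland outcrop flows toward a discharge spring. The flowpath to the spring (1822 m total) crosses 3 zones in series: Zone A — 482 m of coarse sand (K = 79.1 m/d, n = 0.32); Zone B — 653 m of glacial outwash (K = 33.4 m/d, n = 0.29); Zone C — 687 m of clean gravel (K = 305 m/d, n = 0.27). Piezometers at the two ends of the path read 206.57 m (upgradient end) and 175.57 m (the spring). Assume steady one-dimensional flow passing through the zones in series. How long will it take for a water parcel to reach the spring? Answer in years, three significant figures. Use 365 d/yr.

Total head drop ΔH = 206.57 − 175.57 = 31.00 m
Continuity: the same q passes through each zone, so ΔH = q·Σ(L_j/K_j) — the zones act as resistances in series.
Σ(L/K) = 482/79.1 + 653/33.4 + 687/305 = 6.094 + 19.55 + 2.252 = 27.90 d
q = ΔH / Σ(L/K) = 31.00 / 27.90 = 1.111 m/d (same in every zone)
Zone A: v = q/n = 1.111/0.32 = 3.473 m/d → t_A = 482/3.473 = 138.8 d
Zone B: v = q/n = 1.111/0.29 = 3.832 m/d → t_B = 653/3.832 = 170.4 d
Zone C: v = q/n = 1.111/0.27 = 4.116 m/d → t_C = 687/4.116 = 166.9 d
Total t = 138.8 + 170.4 + 166.9 = 476.1 d
   = 476.1 / 365 = 1.30 yr

1.30 years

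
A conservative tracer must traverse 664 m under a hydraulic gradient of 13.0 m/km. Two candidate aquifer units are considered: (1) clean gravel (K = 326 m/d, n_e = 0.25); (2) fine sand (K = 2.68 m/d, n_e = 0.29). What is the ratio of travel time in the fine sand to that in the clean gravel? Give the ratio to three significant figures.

Unit 1 (clean gravel): v = 326×0.013/0.25 = 16.95 m/d, t = 664/16.95 = 39.17 d
Unit 2 (fine sand): v = 2.68×0.013/0.29 = 0.1201 m/d, t = 664/0.1201 = 5527 d
t(fine sand) / t(clean gravel) = 5527/39.17 = 141

141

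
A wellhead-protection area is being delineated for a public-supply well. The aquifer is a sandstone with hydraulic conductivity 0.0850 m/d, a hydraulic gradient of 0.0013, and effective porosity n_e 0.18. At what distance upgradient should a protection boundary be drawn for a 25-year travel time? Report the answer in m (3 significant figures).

Specific discharge q = 0.0850 × 0.0013 = 1.105e-4 m/d
Average linear velocity = 1.105e-4 / 0.18 = 6.139e-4 m/d
T = 25 yr × 365 = 9125 d
L = v × T = 6.139e-4 × 9125 = 5.602 m

5.60 m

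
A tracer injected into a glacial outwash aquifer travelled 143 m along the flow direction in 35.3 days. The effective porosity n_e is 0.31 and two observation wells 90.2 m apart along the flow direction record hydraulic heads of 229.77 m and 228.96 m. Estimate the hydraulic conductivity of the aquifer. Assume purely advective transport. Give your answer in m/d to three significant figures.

140 m/d

Hydraulic gradient i = (229.77 − 228.96) / 90.2 = 0.81 / 90.2 = 0.008980
v = L / t = 143 / 35.3 = 4.051 m/d
K = v · n / i = 4.051 × 0.31 / 0.008980 = 140 m/d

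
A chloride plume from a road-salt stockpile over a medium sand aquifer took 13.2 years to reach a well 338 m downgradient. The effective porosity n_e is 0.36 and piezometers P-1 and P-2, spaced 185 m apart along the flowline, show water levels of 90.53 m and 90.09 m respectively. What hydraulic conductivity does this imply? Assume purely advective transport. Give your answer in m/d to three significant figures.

Hydraulic gradient i = (90.53 − 90.09) / 185 = 0.44 / 185 = 0.002378
t = 13.2 years = 4818 d
v = L / t = 338 / 4818 = 0.07015 m/d
K = v · n / i = 0.07015 × 0.36 / 0.002378 = 10.6 m/d

10.6 m/d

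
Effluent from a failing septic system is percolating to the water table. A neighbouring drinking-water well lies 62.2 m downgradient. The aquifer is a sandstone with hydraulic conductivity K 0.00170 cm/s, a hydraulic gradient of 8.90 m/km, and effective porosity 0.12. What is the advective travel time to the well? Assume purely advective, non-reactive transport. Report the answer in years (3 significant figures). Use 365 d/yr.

K = 0.00170 cm/s × 864 = 1.469 m/d
q = Ki = 1.469 × 0.0089 = 0.01307 m/d
Seepage velocity v = q / n = 0.01307 / 0.12 = 0.1089 m/d
t = L / v = 62.2 / 0.1089 = 571.0 d
   = 571.0 / 365 = 1.56 yr

1.56 years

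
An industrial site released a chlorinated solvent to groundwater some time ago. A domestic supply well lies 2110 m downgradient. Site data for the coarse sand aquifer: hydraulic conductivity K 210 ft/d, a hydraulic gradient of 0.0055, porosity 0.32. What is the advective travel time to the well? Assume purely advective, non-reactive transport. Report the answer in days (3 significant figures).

1920 days

K = 210 ft/d × 0.3048 = 64.01 m/d
Specific discharge q = 64.01 × 0.0055 = 0.3520 m/d
v_s = q/n_e = 0.3520/0.32 = 1.100 m/d
t = L / v = 2110 / 1.100 = 1918 d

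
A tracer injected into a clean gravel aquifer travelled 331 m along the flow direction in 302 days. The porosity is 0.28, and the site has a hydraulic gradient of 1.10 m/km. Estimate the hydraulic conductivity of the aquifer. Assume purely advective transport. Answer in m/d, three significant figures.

279 m/d

v = L / t = 331 / 302 = 1.096 m/d
K = v · n / i = 1.096 × 0.28 / 0.0011 = 279 m/d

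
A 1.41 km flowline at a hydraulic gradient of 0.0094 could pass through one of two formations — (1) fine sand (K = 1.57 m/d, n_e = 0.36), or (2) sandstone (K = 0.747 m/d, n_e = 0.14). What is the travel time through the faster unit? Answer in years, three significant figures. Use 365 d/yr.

77.0 years

Unit 1 (fine sand): v = 1.57×0.0094/0.36 = 0.04099 m/d, t = 1410/0.04099 = 34390 d
Unit 2 (sandstone): v = 0.747×0.0094/0.14 = 0.05016 m/d, t = 1410/0.05016 = 28110 d
Faster: 28110 d / 365 = 77.0 yr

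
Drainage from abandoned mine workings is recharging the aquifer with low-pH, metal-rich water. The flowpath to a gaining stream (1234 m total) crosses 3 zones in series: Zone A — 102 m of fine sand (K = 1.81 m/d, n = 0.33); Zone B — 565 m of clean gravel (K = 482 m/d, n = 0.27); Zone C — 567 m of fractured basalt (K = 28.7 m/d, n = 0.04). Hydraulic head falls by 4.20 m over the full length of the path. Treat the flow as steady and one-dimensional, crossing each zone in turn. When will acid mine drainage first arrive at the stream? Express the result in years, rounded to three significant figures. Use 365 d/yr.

Steady 1-D flow in series ⇒ the Darcy flux q is identical in every zone and the zone head losses add (resistances L/K in series).
Σ(L/K) = 102/1.81 + 565/482 + 567/28.7 = 56.35 + 1.172 + 19.76 = 77.28 d
q = ΔH / Σ(L/K) = 4.20 / 77.28 = 0.05435 m/d (same in every zone)
Zone A: v = q/n = 0.05435/0.33 = 0.1647 m/d → t_A = 102/0.1647 = 619.4 d
Zone B: v = q/n = 0.05435/0.27 = 0.2013 m/d → t_B = 565/0.2013 = 2807 d
Zone C: v = q/n = 0.05435/0.04 = 1.359 m/d → t_C = 567/1.359 = 417.3 d
Total t = 619.4 + 2807 + 417.3 = 3844 d
   = 3844 / 365 = 10.5 yr

10.5 years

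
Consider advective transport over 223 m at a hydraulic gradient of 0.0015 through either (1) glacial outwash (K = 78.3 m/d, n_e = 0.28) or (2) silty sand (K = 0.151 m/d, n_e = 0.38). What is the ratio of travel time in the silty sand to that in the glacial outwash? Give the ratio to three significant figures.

704

Unit 1 (glacial outwash): v = 78.3×0.0015/0.28 = 0.4195 m/d, t = 223/0.4195 = 531.6 d
Unit 2 (silty sand): v = 0.151×0.0015/0.38 = 5.961e-4 m/d, t = 223/5.961e-4 = 374100 d
t(silty sand) / t(glacial outwash) = 374100/531.6 = 704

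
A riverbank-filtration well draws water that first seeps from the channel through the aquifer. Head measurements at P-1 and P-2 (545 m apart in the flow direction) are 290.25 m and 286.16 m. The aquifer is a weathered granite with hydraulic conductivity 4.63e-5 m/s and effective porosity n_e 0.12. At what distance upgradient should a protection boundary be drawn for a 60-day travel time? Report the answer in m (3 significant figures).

Hydraulic gradient i = (290.25 − 286.16) / 545 = 4.09 / 545 = 0.007505
K = 4.63e-5 m/s × 86400 s/d = 4.000 m/d
q = Ki = 4.000 × 0.007505 = 0.03002 m/d
v = Ki/n = 4.000·0.007505/0.12 = 0.2502 m/d
L = v × T = 0.2502 × 60 = 15.01 m

15.0 m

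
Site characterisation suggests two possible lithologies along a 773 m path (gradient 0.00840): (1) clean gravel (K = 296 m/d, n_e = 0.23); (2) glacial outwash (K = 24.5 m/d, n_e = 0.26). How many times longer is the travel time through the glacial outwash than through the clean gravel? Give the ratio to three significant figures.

13.7

Unit 1 (clean gravel): v = 296×0.0084/0.23 = 10.81 m/d, t = 773/10.81 = 71.50 d
Unit 2 (glacial outwash): v = 24.5×0.0084/0.26 = 0.7915 m/d, t = 773/0.7915 = 976.6 d
t(glacial outwash) / t(clean gravel) = 976.6/71.50 = 13.7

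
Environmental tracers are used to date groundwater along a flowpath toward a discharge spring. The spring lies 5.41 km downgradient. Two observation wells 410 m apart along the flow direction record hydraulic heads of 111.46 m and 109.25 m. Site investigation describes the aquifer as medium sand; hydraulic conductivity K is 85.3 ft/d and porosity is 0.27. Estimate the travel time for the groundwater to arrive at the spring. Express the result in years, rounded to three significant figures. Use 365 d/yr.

Hydraulic gradient i = (111.46 − 109.25) / 410 = 2.21 / 410 = 0.005390
K = 85.3 ft/d × 0.3048 = 26.00 m/d
Specific discharge q = 26.00 × 0.005390 = 0.1401 m/d
Seepage velocity v = q / n = 0.1401 / 0.27 = 0.5190 m/d
L = 5.41 km = 5410 m
t = L / v = 5410 / 0.5190 = 10420 d
   = 10420 / 365 = 28.6 yr

28.6 years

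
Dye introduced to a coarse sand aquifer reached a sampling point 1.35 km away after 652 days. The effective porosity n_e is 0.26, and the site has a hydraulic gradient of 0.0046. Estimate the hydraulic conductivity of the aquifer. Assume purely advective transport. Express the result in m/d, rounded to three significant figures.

117 m/d

L = 1.35 km = 1350 m
v = L / t = 1350 / 652 = 2.071 m/d
K = v · n / i = 2.071 × 0.26 / 0.0046 = 117 m/d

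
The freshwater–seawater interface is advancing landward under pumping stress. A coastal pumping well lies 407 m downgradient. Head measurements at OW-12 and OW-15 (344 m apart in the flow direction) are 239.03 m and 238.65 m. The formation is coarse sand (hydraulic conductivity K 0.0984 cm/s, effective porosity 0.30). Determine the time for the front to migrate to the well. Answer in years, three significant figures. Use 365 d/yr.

Hydraulic gradient i = (239.03 − 238.65) / 344 = 0.38 / 344 = 0.001105
K = 0.0984 cm/s × 864 = 85.02 m/d
Specific discharge q = 85.02 × 0.001105 = 0.09391 m/d
Average linear velocity = 0.09391 / 0.30 = 0.3130 m/d
t = L / v = 407 / 0.3130 = 1300 d
   = 1300 / 365 = 3.56 yr

3.56 years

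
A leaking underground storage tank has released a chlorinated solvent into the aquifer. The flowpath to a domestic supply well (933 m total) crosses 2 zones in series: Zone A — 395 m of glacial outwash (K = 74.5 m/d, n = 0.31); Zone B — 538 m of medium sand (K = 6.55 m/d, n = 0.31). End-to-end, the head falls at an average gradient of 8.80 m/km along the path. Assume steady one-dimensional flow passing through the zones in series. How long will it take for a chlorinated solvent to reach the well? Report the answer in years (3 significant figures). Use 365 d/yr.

For zones in series the flux q is common to all zones; the equivalent conductivity is the harmonic (thickness-weighted) mean, K_eq = L_total / Σ(L_j/K_j).
Σ(L/K) = 395/74.5 + 538/6.55 = 5.302 + 82.14 = 87.44 d
K_eq = L_total / Σ(L/K) = 933 / 87.44 = 10.67 m/d
q = K_eq · i = 10.67 × 0.0088 = 0.09390 m/d (same in every zone)
Zone A: v = q/n = 0.09390/0.31 = 0.3029 m/d → t_A = 395/0.3029 = 1304 d
Zone B: v = q/n = 0.09390/0.31 = 0.3029 m/d → t_B = 538/0.3029 = 1776 d
Total t = 1304 + 1776 = 3080 d
   = 3080 / 365 = 8.44 yr

8.44 years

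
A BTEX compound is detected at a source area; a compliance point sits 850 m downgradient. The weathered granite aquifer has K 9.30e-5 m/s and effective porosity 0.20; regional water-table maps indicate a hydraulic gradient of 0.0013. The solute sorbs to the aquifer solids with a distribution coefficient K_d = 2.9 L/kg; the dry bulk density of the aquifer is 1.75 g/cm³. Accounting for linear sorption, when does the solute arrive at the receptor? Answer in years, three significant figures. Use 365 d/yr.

K = 9.30e-5 m/s × 86400 s/d = 8.035 m/d
q = Ki = 8.035 × 0.0013 = 0.01045 m/d
v_s = q/n_e = 0.01045/0.20 = 0.05223 m/d
Retardation R = 1 + ρ_b·K_d/n = 1 + 1.75×2.9/0.20 = 26.38
Contaminant velocity v_c = v/R = 0.05223/26.38 = 0.001980 m/d
t = L/v_c = 850/0.001980 = 429200 d
   = 429200/365 = 1180 yr

1180 years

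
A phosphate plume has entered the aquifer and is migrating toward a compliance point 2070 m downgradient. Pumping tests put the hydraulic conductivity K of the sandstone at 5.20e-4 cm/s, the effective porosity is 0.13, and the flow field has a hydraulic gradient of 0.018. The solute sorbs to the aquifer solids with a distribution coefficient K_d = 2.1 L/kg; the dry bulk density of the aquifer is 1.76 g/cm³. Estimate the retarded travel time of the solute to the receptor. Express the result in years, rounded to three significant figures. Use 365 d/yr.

2680 years

K = 5.20e-4 cm/s × 864 = 0.4493 m/d
Specific discharge q = 0.4493 × 0.018 = 0.008087 m/d
v_s = q/n_e = 0.008087/0.13 = 0.06221 m/d
Retardation R = 1 + ρ_b·K_d/n = 1 + 1.76×2.1/0.13 = 29.43
Contaminant velocity v_c = v/R = 0.06221/29.43 = 0.002114 m/d
t = L/v_c = 2070/0.002114 = 979300 d
   = 979300/365 = 2680 yr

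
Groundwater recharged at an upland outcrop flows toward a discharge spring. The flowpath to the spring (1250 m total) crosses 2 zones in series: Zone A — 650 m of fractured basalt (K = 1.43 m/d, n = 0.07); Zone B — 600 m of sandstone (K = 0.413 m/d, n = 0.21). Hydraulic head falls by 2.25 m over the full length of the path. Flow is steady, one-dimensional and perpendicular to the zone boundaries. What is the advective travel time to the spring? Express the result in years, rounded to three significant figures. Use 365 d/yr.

Continuity: the same q passes through each zone, so ΔH = q·Σ(L_j/K_j) — the zones act as resistances in series.
Σ(L/K) = 650/1.43 + 600/0.413 = 454.5 + 1453 = 1907 d
q = ΔH / Σ(L/K) = 2.25 / 1907 = 0.001180 m/d (same in every zone)
Zone A: v = q/n = 0.001180/0.07 = 0.01685 m/d → t_A = 650/0.01685 = 38570 d
Zone B: v = q/n = 0.001180/0.21 = 0.005617 m/d → t_B = 600/0.005617 = 106800 d
Total t = 38570 + 106800 = 145400 d
   = 145400 / 365 = 398 yr

398 years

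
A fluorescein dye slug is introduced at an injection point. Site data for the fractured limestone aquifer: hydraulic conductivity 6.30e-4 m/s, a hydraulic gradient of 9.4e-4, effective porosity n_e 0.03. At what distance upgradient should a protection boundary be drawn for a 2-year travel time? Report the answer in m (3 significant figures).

1250 m

K = 6.30e-4 m/s × 86400 s/d = 54.43 m/d
q = Ki = 54.43 × 9.4e-4 = 0.05117 m/d
Average linear velocity = 0.05117 / 0.03 = 1.706 m/d
T = 2 yr × 365 = 730 d
L = v × T = 1.706 × 730 = 1245 m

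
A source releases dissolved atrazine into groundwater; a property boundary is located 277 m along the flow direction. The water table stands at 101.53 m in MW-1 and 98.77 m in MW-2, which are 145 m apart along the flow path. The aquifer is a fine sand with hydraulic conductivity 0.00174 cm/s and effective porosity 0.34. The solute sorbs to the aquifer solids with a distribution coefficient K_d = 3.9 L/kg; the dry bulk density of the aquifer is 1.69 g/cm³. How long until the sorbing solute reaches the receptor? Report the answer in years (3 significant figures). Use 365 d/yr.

184 years

Hydraulic gradient i = (101.53 − 98.77) / 145 = 2.76 / 145 = 0.01903
K = 0.00174 cm/s × 864 = 1.503 m/d
Specific discharge q = 1.503 × 0.01903 = 0.02862 m/d
v = Ki/n = 1.503·0.01903/0.34 = 0.08416 m/d
Retardation R = 1 + ρ_b·K_d/n = 1 + 1.69×3.9/0.34 = 20.39
Contaminant velocity v_c = v/R = 0.08416/20.39 = 0.004129 m/d
t = L/v_c = 277/0.004129 = 67090 d
   = 67090/365 = 184 yr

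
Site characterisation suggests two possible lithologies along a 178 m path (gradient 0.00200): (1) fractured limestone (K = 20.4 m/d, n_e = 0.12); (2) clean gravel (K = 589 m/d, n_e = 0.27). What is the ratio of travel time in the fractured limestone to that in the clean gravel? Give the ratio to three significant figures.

12.8

Unit 1 (fractured limestone): v = 20.4×0.0020/0.12 = 0.3400 m/d, t = 178/0.3400 = 523.5 d
Unit 2 (clean gravel): v = 589×0.0020/0.27 = 4.363 m/d, t = 178/4.363 = 40.80 d
t(fractured limestone) / t(clean gravel) = 523.5/40.80 = 12.8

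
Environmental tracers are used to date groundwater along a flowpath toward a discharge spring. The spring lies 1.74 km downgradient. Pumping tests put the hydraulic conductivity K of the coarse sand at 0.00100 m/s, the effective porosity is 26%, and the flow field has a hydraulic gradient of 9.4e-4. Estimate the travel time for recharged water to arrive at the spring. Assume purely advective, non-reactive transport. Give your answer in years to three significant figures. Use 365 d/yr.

K = 0.00100 m/s × 86400 s/d = 86.40 m/d
Darcy flux q = K·i = 86.40 × 9.4e-4 = 0.08122 m/d
v = Ki/n = 86.40·9.4e-4/0.26 = 0.3124 m/d
L = 1.74 km = 1740 m
t = L / v = 1740 / 0.3124 = 5570 d
   = 5570 / 365 = 15.3 yr

15.3 years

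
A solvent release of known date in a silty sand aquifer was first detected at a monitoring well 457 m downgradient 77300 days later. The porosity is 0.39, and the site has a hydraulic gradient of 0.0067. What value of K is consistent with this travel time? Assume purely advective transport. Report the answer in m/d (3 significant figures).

0.344 m/d

v = L / t = 457 / 77300 = 0.005912 m/d
K = v · n / i = 0.005912 × 0.39 / 0.0067 = 0.344 m/d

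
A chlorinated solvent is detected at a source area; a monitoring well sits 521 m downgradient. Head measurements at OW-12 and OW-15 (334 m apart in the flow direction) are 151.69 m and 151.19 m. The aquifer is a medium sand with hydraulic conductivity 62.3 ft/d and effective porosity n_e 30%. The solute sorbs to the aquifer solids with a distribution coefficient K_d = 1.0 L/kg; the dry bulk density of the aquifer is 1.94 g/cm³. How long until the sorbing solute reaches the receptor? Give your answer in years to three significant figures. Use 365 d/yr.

112 years

Hydraulic gradient i = (151.69 − 151.19) / 334 = 0.50 / 334 = 0.001497
K = 62.3 ft/d × 0.3048 = 18.99 m/d
q = Ki = 18.99 × 0.001497 = 0.02843 m/d
v_s = q/n_e = 0.02843/0.30 = 0.09476 m/d
Retardation R = 1 + ρ_b·K_d/n = 1 + 1.94×1.0/0.30 = 7.467
Contaminant velocity v_c = v/R = 0.09476/7.467 = 0.01269 m/d
t = L/v_c = 521/0.01269 = 41050 d
   = 41050/365 = 112 yr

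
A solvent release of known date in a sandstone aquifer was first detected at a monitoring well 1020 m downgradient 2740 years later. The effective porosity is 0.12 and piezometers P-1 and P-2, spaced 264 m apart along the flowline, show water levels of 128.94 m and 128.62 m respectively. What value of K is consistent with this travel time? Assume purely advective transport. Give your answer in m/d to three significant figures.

Hydraulic gradient i = (128.94 − 128.62) / 264 = 0.32 / 264 = 0.001212
t = 2740 years = 1.000e6 d
v = L / t = 1020 / 1.000e6 = 0.001020 m/d
K = v · n / i = 0.001020 × 0.12 / 0.001212 = 0.101 m/d

0.101 m/d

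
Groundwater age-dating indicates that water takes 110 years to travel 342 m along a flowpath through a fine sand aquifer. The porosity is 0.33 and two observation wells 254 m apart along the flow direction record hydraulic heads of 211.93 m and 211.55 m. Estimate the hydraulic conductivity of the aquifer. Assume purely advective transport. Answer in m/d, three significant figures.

Hydraulic gradient i = (211.93 − 211.55) / 254 = 0.38 / 254 = 0.001496
t = 110 years = 40150 d
v = L / t = 342 / 40150 = 0.008518 m/d
K = v · n / i = 0.008518 × 0.33 / 0.001496 = 1.88 m/d

1.88 m/d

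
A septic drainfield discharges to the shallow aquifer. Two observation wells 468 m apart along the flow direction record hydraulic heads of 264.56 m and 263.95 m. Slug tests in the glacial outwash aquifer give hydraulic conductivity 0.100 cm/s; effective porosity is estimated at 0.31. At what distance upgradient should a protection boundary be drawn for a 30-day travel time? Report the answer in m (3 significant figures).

10.9 m

Hydraulic gradient i = (264.56 − 263.95) / 468 = 0.61 / 468 = 0.001303
K = 0.100 cm/s × 864 = 86.40 m/d
Darcy flux q = K·i = 86.40 × 0.001303 = 0.1126 m/d
Average linear velocity = 0.1126 / 0.31 = 0.3633 m/d
L = v × T = 0.3633 × 30 = 10.90 m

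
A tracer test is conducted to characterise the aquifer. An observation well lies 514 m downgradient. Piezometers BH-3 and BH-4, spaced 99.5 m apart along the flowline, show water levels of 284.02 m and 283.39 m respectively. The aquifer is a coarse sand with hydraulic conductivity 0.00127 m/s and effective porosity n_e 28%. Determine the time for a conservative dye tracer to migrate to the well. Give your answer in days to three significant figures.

207 days

Hydraulic gradient i = (284.02 − 283.39) / 99.5 = 0.63 / 99.5 = 0.006332
K = 0.00127 m/s × 86400 s/d = 109.7 m/d
q = Ki = 109.7 × 0.006332 = 0.6948 m/d
v_s = q/n_e = 0.6948/0.28 = 2.481 m/d
t = L / v = 514 / 2.481 = 207.2 d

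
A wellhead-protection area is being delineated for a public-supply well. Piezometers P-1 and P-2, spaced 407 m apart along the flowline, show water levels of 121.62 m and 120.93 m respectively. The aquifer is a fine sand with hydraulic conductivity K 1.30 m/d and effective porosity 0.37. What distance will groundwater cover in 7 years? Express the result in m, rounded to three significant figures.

15.2 m

Hydraulic gradient i = (121.62 − 120.93) / 407 = 0.69 / 407 = 0.001695
q = Ki = 1.30 × 0.001695 = 0.002204 m/d
v = Ki/n = 1.30·0.001695/0.37 = 0.005957 m/d
T = 7 yr × 365 = 2555 d
L = v × T = 0.005957 × 2555 = 15.22 m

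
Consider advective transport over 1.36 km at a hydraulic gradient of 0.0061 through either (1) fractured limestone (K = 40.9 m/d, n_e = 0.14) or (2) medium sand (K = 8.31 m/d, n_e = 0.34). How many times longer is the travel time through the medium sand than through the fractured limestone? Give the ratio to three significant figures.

Unit 1 (fractured limestone): v = 40.9×0.0061/0.14 = 1.782 m/d, t = 1360/1.782 = 763.2 d
Unit 2 (medium sand): v = 8.31×0.0061/0.34 = 0.1491 m/d, t = 1360/0.1491 = 9122 d
t(medium sand) / t(fractured limestone) = 9122/763.2 = 12.0

12.0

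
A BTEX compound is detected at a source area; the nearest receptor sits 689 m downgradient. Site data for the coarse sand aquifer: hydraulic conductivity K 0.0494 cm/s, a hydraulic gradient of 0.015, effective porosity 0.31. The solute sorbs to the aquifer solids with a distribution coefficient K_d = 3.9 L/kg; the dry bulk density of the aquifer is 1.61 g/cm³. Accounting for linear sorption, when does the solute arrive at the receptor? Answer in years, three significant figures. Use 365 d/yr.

19.4 years

K = 0.0494 cm/s × 864 = 42.68 m/d
q = Ki = 42.68 × 0.015 = 0.6402 m/d
v = Ki/n = 42.68·0.015/0.31 = 2.065 m/d
Retardation R = 1 + ρ_b·K_d/n = 1 + 1.61×3.9/0.31 = 21.25
Contaminant velocity v_c = v/R = 2.065/21.25 = 0.09717 m/d
t = L/v_c = 689/0.09717 = 7091 d
   = 7091/365 = 19.4 yr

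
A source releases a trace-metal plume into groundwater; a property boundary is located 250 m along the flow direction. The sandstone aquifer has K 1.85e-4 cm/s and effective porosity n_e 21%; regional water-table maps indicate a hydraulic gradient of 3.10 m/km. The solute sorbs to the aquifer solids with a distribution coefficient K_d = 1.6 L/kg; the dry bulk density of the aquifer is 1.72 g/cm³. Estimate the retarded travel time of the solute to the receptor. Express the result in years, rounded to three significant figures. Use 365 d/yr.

K = 1.85e-4 cm/s × 864 = 0.1598 m/d
Darcy flux q = K·i = 0.1598 × 0.0031 = 4.955e-4 m/d
v_s = q/n_e = 4.955e-4/0.21 = 0.002360 m/d
Retardation R = 1 + ρ_b·K_d/n = 1 + 1.72×1.6/0.21 = 14.10
Contaminant velocity v_c = v/R = 0.002360/14.10 = 1.673e-4 m/d
t = L/v_c = 250/1.673e-4 = 1.494e6 d
   = 1.494e6/365 = 4090 yr

4090 years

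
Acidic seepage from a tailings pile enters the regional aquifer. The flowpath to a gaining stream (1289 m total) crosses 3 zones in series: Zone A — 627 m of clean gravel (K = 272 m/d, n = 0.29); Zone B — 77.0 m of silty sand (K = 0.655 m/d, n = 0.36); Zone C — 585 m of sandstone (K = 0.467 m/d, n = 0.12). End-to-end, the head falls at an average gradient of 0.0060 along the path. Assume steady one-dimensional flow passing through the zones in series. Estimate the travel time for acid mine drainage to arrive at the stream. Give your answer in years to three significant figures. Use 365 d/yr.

136 years

For zones in series the flux q is common to all zones; the equivalent conductivity is the harmonic (thickness-weighted) mean, K_eq = L_total / Σ(L_j/K_j).
Σ(L/K) = 627/272 + 77.0/0.655 + 585/0.467 = 2.305 + 117.6 + 1253 = 1373 d
K_eq = L_total / Σ(L/K) = 1289 / 1373 = 0.9391 m/d
q = K_eq · i = 0.9391 × 0.0060 = 0.005635 m/d (same in every zone)
Zone A: v = q/n = 0.005635/0.29 = 0.01943 m/d → t_A = 627/0.01943 = 32270 d
Zone B: v = q/n = 0.005635/0.36 = 0.01565 m/d → t_B = 77.0/0.01565 = 4919 d
Zone C: v = q/n = 0.005635/0.12 = 0.04696 m/d → t_C = 585/0.04696 = 12460 d
Total t = 32270 + 4919 + 12460 = 49650 d
   = 49650 / 365 = 136 yr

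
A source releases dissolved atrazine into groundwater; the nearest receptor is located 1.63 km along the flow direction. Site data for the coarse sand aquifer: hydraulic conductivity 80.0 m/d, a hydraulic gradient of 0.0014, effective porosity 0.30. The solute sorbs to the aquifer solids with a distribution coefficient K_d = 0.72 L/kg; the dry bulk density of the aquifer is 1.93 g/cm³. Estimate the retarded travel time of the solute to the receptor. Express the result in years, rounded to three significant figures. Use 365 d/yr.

67.4 years

Specific discharge q = 80.0 × 0.0014 = 0.1120 m/d
Seepage velocity v = q / n = 0.1120 / 0.30 = 0.3733 m/d
Retardation R = 1 + ρ_b·K_d/n = 1 + 1.93×0.72/0.30 = 5.632
Contaminant velocity v_c = v/R = 0.3733/5.632 = 0.06629 m/d
L = 1.63 km = 1630 m
t = L/v_c = 1630/0.06629 = 24590 d
   = 24590/365 = 67.4 yr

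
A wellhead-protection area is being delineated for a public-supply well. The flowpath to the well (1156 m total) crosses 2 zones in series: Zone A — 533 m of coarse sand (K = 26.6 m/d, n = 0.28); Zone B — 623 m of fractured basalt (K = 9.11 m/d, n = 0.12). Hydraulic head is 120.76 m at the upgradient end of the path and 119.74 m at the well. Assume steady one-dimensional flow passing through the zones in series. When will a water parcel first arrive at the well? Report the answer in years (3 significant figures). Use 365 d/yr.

Total head drop ΔH = 120.76 − 119.74 = 1.02 m
Continuity: the same q passes through each zone, so ΔH = q·Σ(L_j/K_j) — the zones act as resistances in series.
Σ(L/K) = 533/26.6 + 623/9.11 = 20.04 + 68.39 = 88.42 d
q = ΔH / Σ(L/K) = 1.02 / 88.42 = 0.01154 m/d (same in every zone)
Zone A: v = q/n = 0.01154/0.28 = 0.04120 m/d → t_A = 533/0.04120 = 12940 d
Zone B: v = q/n = 0.01154/0.12 = 0.09613 m/d → t_B = 623/0.09613 = 6481 d
Total t = 12940 + 6481 = 19420 d
   = 19420 / 365 = 53.2 yr

53.2 years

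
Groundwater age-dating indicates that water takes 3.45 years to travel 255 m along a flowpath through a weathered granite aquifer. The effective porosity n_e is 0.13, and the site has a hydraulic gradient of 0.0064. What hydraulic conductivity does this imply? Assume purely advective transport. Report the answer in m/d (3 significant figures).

t = 3.45 years = 1259 d
v = L / t = 255 / 1259 = 0.2025 m/d
K = v · n / i = 0.2025 × 0.13 / 0.0064 = 4.11 m/d

4.11 m/d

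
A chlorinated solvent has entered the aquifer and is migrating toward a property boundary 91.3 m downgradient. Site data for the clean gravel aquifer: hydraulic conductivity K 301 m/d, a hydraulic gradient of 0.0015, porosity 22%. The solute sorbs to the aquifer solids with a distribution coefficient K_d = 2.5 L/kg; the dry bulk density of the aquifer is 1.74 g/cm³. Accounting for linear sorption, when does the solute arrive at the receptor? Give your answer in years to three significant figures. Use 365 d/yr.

Darcy flux q = K·i = 301 × 0.0015 = 0.4515 m/d
v_s = q/n_e = 0.4515/0.22 = 2.052 m/d
Retardation R = 1 + ρ_b·K_d/n = 1 + 1.74×2.5/0.22 = 20.77
Contaminant velocity v_c = v/R = 2.052/20.77 = 0.09880 m/d
t = L/v_c = 91.3/0.09880 = 924.1 d
   = 924.1/365 = 2.53 yr

2.53 years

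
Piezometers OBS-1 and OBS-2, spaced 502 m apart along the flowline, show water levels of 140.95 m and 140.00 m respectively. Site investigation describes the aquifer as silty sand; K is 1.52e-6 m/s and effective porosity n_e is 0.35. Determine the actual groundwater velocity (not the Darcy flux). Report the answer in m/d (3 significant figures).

Hydraulic gradient i = (140.95 − 140.00) / 502 = 0.95 / 502 = 0.001892
K = 1.52e-6 m/s × 86400 s/d = 0.1313 m/d
q = Ki = 0.1313 × 0.001892 = 2.485e-4 m/d
v_s = q/n_e = 2.485e-4/0.35 = 7.101e-4 m/d

7.10e-4 m/d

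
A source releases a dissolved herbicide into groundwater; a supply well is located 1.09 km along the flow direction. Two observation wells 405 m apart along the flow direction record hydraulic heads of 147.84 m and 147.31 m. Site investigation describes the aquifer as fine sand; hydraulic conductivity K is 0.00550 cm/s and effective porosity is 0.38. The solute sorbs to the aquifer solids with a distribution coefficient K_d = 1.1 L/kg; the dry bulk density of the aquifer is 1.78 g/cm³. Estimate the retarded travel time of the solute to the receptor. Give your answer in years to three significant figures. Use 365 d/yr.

Hydraulic gradient i = (147.84 − 147.31) / 405 = 0.53 / 405 = 0.001309
K = 0.00550 cm/s × 864 = 4.752 m/d
q = Ki = 4.752 × 0.001309 = 0.006219 m/d
v = Ki/n = 4.752·0.001309/0.38 = 0.01636 m/d
Retardation R = 1 + ρ_b·K_d/n = 1 + 1.78×1.1/0.38 = 6.153
Contaminant velocity v_c = v/R = 0.01636/6.153 = 0.002660 m/d
L = 1.09 km = 1090 m
t = L/v_c = 1090/0.002660 = 409800 d
   = 409800/365 = 1120 yr

1120 years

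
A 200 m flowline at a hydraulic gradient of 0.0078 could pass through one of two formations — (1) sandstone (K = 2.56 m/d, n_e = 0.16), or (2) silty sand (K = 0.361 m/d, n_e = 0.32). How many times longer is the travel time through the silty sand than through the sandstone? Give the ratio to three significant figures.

Unit 1 (sandstone): v = 2.56×0.0078/0.16 = 0.1248 m/d, t = 200/0.1248 = 1603 d
Unit 2 (silty sand): v = 0.361×0.0078/0.32 = 0.008799 m/d, t = 200/0.008799 = 22730 d
t(silty sand) / t(sandstone) = 22730/1603 = 14.2

14.2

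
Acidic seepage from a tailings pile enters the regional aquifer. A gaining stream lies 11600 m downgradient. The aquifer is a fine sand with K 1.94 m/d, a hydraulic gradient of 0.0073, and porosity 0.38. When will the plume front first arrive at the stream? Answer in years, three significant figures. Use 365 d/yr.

853 years

Specific discharge q = 1.94 × 0.0073 = 0.01416 m/d
Average linear velocity = 0.01416 / 0.38 = 0.03727 m/d
t = L / v = 11600 / 0.03727 = 311300 d
   = 311300 / 365 = 853 yr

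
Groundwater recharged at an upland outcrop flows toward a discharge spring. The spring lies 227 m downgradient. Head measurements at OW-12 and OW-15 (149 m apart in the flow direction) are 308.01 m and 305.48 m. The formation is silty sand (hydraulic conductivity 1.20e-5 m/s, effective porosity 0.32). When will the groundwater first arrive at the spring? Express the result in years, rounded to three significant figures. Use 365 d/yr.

Hydraulic gradient i = (308.01 − 305.48) / 149 = 2.53 / 149 = 0.01698
K = 1.20e-5 m/s × 86400 s/d = 1.037 m/d
q = Ki = 1.037 × 0.01698 = 0.01760 m/d
Seepage velocity v = q / n = 0.01760 / 0.32 = 0.05501 m/d
t = L / v = 227 / 0.05501 = 4126 d
   = 4126 / 365 = 11.3 yr

11.3 years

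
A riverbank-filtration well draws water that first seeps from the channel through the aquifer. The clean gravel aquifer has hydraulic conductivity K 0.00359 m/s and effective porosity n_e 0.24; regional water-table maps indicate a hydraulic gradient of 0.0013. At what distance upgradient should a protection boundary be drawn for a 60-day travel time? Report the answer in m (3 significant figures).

101 m

K = 0.00359 m/s × 86400 s/d = 310.2 m/d
Darcy flux q = K·i = 310.2 × 0.0013 = 0.4032 m/d
v_s = q/n_e = 0.4032/0.24 = 1.680 m/d
L = v × T = 1.680 × 60 = 100.8 m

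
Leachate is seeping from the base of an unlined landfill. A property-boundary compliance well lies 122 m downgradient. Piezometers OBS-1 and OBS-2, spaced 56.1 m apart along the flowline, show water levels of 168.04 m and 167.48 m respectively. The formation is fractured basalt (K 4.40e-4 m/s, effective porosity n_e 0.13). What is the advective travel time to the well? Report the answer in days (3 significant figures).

41.8 days

Hydraulic gradient i = (168.04 − 167.48) / 56.1 = 0.56 / 56.1 = 0.009982
K = 4.40e-4 m/s × 86400 s/d = 38.02 m/d
q = Ki = 38.02 × 0.009982 = 0.3795 m/d
Average linear velocity = 0.3795 / 0.13 = 2.919 m/d
t = L / v = 122 / 2.919 = 41.79 d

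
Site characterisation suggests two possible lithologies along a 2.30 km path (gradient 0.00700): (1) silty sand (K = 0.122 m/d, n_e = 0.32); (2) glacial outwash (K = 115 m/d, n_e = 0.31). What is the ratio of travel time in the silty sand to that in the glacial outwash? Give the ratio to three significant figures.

973

Unit 1 (silty sand): v = 0.122×0.0070/0.32 = 0.002669 m/d, t = 2300/0.002669 = 861800 d
Unit 2 (glacial outwash): v = 115×0.0070/0.31 = 2.597 m/d, t = 2300/2.597 = 885.7 d
t(silty sand) / t(glacial outwash) = 861800/885.7 = 973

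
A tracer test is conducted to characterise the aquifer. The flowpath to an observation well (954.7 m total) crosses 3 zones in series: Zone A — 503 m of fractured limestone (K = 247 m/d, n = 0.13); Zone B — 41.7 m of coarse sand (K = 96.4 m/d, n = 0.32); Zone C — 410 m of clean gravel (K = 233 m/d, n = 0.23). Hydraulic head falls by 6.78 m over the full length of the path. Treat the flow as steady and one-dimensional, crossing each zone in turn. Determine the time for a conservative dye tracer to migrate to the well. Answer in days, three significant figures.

Continuity: the same q passes through each zone, so ΔH = q·Σ(L_j/K_j) — the zones act as resistances in series.
Σ(L/K) = 503/247 + 41.7/96.4 + 410/233 = 2.036 + 0.4326 + 1.760 = 4.229 d
q = ΔH / Σ(L/K) = 6.78 / 4.229 = 1.603 m/d (same in every zone)
Zone A: v = q/n = 1.603/0.13 = 12.33 m/d → t_A = 503/12.33 = 40.78 d
Zone B: v = q/n = 1.603/0.32 = 5.010 m/d → t_B = 41.7/5.010 = 8.323 d
Zone C: v = q/n = 1.603/0.23 = 6.971 m/d → t_C = 410/6.971 = 58.81 d
Total t = 40.78 + 8.323 + 58.81 = 107.9 d

108 days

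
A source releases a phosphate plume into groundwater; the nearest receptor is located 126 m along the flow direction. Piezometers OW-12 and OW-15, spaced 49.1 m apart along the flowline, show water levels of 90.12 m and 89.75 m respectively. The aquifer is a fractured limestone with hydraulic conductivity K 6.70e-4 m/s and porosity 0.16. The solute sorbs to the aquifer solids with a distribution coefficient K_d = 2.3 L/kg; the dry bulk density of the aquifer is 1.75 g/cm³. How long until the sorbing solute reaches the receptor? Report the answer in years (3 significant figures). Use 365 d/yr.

3.31 years

Hydraulic gradient i = (90.12 − 89.75) / 49.1 = 0.37 / 49.1 = 0.007536
K = 6.70e-4 m/s × 86400 s/d = 57.89 m/d
q = Ki = 57.89 × 0.007536 = 0.4362 m/d
v = Ki/n = 57.89·0.007536/0.16 = 2.726 m/d
Retardation R = 1 + ρ_b·K_d/n = 1 + 1.75×2.3/0.16 = 26.16
Contaminant velocity v_c = v/R = 2.726/26.16 = 0.1042 m/d
t = L/v_c = 126/0.1042 = 1209 d
   = 1209/365 = 3.31 yr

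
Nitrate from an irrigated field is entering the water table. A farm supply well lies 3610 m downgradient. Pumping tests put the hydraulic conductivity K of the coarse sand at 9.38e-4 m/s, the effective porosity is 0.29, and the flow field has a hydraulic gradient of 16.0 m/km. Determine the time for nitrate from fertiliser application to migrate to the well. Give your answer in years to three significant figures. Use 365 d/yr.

K = 9.38e-4 m/s × 86400 s/d = 81.04 m/d
q = Ki = 81.04 × 0.016 = 1.297 m/d
v_s = q/n_e = 1.297/0.29 = 4.471 m/d
t = L / v = 3610 / 4.471 = 807.4 d
   = 807.4 / 365 = 2.21 yr

2.21 years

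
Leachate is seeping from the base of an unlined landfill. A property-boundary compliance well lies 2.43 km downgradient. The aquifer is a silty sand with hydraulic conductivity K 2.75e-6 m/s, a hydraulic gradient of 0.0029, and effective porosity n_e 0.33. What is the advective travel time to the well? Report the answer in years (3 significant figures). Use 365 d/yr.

3190 years

K = 2.75e-6 m/s × 86400 s/d = 0.2376 m/d
Specific discharge q = 0.2376 × 0.0029 = 6.890e-4 m/d
v = Ki/n = 0.2376·0.0029/0.33 = 0.002088 m/d
L = 2.43 km = 2430 m
t = L / v = 2430 / 0.002088 = 1.164e6 d
   = 1.164e6 / 365 = 3190 yr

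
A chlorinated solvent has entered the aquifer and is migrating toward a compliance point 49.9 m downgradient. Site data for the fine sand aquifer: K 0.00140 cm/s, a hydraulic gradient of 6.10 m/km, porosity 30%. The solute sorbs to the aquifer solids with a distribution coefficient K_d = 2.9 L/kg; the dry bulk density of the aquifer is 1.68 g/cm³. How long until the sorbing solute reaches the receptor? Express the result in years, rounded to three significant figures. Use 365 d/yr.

95.8 years

K = 0.00140 cm/s × 864 = 1.210 m/d
Specific discharge q = 1.210 × 0.0061 = 0.007379 m/d
Average linear velocity = 0.007379 / 0.30 = 0.02460 m/d
Retardation R = 1 + ρ_b·K_d/n = 1 + 1.68×2.9/0.30 = 17.24
Contaminant velocity v_c = v/R = 0.02460/17.24 = 0.001427 m/d
t = L/v_c = 49.9/0.001427 = 34980 d
   = 34980/365 = 95.8 yr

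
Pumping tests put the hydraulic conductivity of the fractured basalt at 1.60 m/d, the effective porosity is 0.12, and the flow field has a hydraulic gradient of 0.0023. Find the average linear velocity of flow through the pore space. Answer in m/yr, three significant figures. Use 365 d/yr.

Specific discharge q = 1.60 × 0.0023 = 0.003680 m/d
v = Ki/n = 1.60·0.0023/0.12 = 0.03067 m/d
   = 0.03067 × 365 = 11.2 m/yr

11.2 m/yr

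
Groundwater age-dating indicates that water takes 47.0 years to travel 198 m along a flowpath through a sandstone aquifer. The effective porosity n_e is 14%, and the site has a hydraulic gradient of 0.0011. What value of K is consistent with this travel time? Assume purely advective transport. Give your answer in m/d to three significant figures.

1.47 m/d

t = 47.0 years = 17160 d
v = L / t = 198 / 17160 = 0.01154 m/d
K = v · n / i = 0.01154 × 0.14 / 0.0011 = 1.47 m/d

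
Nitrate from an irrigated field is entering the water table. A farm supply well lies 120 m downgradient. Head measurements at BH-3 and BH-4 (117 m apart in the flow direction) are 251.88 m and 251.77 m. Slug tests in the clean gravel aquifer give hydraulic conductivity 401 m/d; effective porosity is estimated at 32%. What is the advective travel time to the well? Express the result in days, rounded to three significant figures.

Hydraulic gradient i = (251.88 − 251.77) / 117 = 0.11 / 117 = 9.402e-4
Specific discharge q = 401 × 9.402e-4 = 0.3770 m/d
Average linear velocity = 0.3770 / 0.32 = 1.178 m/d
t = L / v = 120 / 1.178 = 101.9 d

102 days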